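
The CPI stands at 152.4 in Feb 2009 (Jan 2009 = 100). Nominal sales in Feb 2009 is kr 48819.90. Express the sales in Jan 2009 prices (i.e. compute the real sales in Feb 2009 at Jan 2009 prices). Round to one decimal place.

Real = Nominal ÷ (Index/100) = 48819.90 ÷ (152.4/100)
     = 48819.90 ÷ 1.524 = 32034.0551

32034.1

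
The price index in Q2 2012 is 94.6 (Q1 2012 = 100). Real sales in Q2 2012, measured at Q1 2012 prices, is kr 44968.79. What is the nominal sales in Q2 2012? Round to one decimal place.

42540.5

Nominal = Real × (Index/100) = 44968.79 × (94.6/100)
        = 44968.79 × 0.946 = 42540.4753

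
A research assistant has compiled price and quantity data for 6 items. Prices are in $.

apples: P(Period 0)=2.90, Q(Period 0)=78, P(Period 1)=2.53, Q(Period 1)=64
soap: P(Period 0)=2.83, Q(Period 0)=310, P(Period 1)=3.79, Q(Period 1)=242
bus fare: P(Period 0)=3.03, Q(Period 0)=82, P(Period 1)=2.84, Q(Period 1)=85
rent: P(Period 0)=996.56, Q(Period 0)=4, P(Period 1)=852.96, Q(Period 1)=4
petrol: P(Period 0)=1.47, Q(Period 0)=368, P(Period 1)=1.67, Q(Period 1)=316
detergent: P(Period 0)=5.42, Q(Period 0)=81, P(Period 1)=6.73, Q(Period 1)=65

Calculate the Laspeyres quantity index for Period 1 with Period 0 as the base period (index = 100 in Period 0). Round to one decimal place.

Laspeyres quantity index uses base-period prices as weights.
ΣP(Period 0)·Q(Period 1) = 2.90×64 + 2.83×242 + 3.03×85 + 996.56×4 + 1.47×316 + 5.42×65 = 185.6 + 684.86 + 257.55 + 3986.24 + 464.52 + 352.3 = 5931.07
ΣP(Period 0)·Q(Period 0) = 2.90×78 + 2.83×310 + 3.03×82 + 996.56×4 + 1.47×368 + 5.42×81 = 226.2 + 877.3 + 248.46 + 3986.24 + 540.96 + 439.02 = 6318.18
Index = 5931.07 / 6318.18 × 100 = 93.8731

93.9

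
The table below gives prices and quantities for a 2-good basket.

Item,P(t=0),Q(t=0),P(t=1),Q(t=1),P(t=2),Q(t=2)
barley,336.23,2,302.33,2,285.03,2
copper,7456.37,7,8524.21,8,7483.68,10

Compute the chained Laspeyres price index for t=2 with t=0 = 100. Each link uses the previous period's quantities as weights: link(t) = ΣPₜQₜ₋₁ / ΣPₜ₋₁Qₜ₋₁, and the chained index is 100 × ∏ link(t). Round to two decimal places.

Link t=0→t=1:
ΣP(t=1)Q(t=0) = 302.33×2 + 8524.21×7 = 604.66 + 59669.47 = 60274.13
ΣP(t=0)Q(t=0) = 336.23×2 + 7456.37×7 = 672.46 + 52194.59 = 52867.05
link = 60274.13/52867.05 = 1.140108
Link t=1→t=2:
ΣP(t=2)Q(t=1) = 285.03×2 + 7483.68×8 = 570.06 + 59869.44 = 60439.5
ΣP(t=1)Q(t=1) = 302.33×2 + 8524.21×8 = 604.66 + 68193.68 = 68798.34
link = 60439.5/68798.34 = 0.878502
Chained index = 100 × 1.140108 × 0.878502 = 100.1587

100.16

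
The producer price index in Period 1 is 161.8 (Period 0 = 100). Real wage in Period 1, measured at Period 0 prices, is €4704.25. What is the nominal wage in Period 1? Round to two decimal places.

7611.48

Nominal = Real × (Index/100) = 4704.25 × (161.8/100)
        = 4704.25 × 1.618 = 7611.4765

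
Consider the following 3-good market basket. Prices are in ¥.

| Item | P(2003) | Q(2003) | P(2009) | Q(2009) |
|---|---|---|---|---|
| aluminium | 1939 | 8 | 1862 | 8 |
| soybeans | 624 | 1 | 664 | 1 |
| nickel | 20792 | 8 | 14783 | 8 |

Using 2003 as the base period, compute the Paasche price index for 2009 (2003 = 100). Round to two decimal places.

Paasche price index uses current-period quantities as weights.
ΣP(2009)·Q(2009) = 1862×8 + 664×1 + 14783×8 = 14896 + 664 + 118264 = 133824
ΣP(2003)·Q(2009) = 1939×8 + 624×1 + 20792×8 = 15512 + 624 + 166336 = 182472
Index = 133824 / 182472 × 100 = 73.3395

73.34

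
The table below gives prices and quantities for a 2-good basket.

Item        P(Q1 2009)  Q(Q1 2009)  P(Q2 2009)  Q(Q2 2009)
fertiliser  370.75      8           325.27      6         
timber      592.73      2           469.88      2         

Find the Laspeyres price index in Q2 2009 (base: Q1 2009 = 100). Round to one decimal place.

85.3

Laspeyres price index uses base-period quantities as weights.
ΣP(Q2 2009)·Q(Q1 2009) = 325.27×8 + 469.88×2 = 2602.16 + 939.76 = 3541.92
ΣP(Q1 2009)·Q(Q1 2009) = 370.75×8 + 592.73×2 = 2966 + 1185.46 = 4151.46
Index = 3541.92 / 4151.46 × 100 = 85.3175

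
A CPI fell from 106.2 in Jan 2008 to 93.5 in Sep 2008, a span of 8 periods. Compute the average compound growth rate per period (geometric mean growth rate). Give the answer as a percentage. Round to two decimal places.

-1.58%

Growth factor = (93.5/106.2)^(1/8) = (0.880414)^(1/8) = 0.984206
Growth rate = 0.984206 − 1 = -0.015794 = -1.5794%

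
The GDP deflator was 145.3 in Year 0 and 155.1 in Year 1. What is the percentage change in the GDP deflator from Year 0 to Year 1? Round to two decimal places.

Change = (155.1 − 145.3) / 145.3 × 100
       = 9.8 / 145.3 × 100 = 6.7447%

6.74%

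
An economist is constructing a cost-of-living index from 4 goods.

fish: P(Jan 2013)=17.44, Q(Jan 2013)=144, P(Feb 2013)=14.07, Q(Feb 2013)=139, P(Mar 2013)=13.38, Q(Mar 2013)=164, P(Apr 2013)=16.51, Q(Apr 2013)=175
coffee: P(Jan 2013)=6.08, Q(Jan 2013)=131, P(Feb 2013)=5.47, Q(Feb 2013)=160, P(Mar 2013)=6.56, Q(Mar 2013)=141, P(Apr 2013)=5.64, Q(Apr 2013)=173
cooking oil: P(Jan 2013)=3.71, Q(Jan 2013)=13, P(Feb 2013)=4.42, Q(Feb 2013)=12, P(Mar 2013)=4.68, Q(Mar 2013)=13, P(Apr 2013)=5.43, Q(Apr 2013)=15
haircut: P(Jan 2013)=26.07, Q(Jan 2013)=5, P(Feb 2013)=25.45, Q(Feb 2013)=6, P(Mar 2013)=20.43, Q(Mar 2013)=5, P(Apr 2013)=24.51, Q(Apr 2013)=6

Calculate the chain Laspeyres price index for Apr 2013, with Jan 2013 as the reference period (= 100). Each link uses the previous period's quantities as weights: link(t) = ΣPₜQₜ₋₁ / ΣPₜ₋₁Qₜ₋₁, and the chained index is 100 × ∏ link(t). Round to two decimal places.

Link Jan 2013→Feb 2013:
ΣP(Feb 2013)Q(Jan 2013) = 14.07×144 + 5.47×131 + 4.42×13 + 25.45×5 = 2026.08 + 716.57 + 57.46 + 127.25 = 2927.36
ΣP(Jan 2013)Q(Jan 2013) = 17.44×144 + 6.08×131 + 3.71×13 + 26.07×5 = 2511.36 + 796.48 + 48.23 + 130.35 = 3486.42
link = 2927.36/3486.42 = 0.839646
Link Feb 2013→Mar 2013:
ΣP(Mar 2013)Q(Feb 2013) = 13.38×139 + 6.56×160 + 4.68×12 + 20.43×6 = 1859.82 + 1049.6 + 56.16 + 122.58 = 3088.16
ΣP(Feb 2013)Q(Feb 2013) = 14.07×139 + 5.47×160 + 4.42×12 + 25.45×6 = 1955.73 + 875.2 + 53.04 + 152.7 = 3036.67
link = 3088.16/3036.67 = 1.016956
Link Mar 2013→Apr 2013:
ΣP(Apr 2013)Q(Mar 2013) = 16.51×164 + 5.64×141 + 5.43×13 + 24.51×5 = 2707.64 + 795.24 + 70.59 + 122.55 = 3696.02
ΣP(Mar 2013)Q(Mar 2013) = 13.38×164 + 6.56×141 + 4.68×13 + 20.43×5 = 2194.32 + 924.96 + 60.84 + 102.15 = 3282.27
link = 3696.02/3282.27 = 1.126056
Chained index = 100 × 0.839646 × 1.016956 × 1.126056 = 96.1521

96.15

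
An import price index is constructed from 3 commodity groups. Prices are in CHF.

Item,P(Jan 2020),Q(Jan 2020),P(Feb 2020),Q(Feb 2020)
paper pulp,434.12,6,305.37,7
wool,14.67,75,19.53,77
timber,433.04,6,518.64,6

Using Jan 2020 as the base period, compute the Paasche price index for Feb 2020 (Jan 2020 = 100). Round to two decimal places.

99.80

Paasche price index uses current-period quantities as weights.
ΣP(Feb 2020)·Q(Feb 2020) = 305.37×7 + 19.53×77 + 518.64×6 = 2137.59 + 1503.81 + 3111.84 = 6753.24
ΣP(Jan 2020)·Q(Feb 2020) = 434.12×7 + 14.67×77 + 433.04×6 = 3038.84 + 1129.59 + 2598.24 = 6766.67
Index = 6753.24 / 6766.67 × 100 = 99.8015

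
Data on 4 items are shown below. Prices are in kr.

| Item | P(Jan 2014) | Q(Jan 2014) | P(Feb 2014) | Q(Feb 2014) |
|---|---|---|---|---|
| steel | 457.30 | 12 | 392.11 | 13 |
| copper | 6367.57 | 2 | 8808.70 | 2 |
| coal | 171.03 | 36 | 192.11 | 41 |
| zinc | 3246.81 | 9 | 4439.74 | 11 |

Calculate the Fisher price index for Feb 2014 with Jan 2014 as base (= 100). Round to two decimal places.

129.22

Laspeyres component (base-period weights):
ΣP(Feb 2014)Q(Jan 2014) = 392.11×12 + 8808.70×2 + 192.11×36 + 4439.74×9 = 4705.32 + 17617.4 + 6915.96 + 39957.66 = 69196.34
ΣP(Jan 2014)Q(Jan 2014) = 457.30×12 + 6367.57×2 + 171.03×36 + 3246.81×9 = 5487.6 + 12735.14 + 6157.08 + 29221.29 = 53601.11
L = 69196.34 / 53601.11 × 100 = 129.0950
Paasche component (current-period weights):
ΣP(Feb 2014)Q(Feb 2014) = 392.11×13 + 8808.70×2 + 192.11×41 + 4439.74×11 = 5097.43 + 17617.4 + 7876.51 + 48837.14 = 79428.48
ΣP(Jan 2014)Q(Feb 2014) = 457.30×13 + 6367.57×2 + 171.03×41 + 3246.81×11 = 5944.9 + 12735.14 + 7012.23 + 35714.91 = 61407.18
P = 79428.48 / 61407.18 × 100 = 129.3472
Fisher = √(L × P) = √(129.0950 × 129.3472) = 129.2210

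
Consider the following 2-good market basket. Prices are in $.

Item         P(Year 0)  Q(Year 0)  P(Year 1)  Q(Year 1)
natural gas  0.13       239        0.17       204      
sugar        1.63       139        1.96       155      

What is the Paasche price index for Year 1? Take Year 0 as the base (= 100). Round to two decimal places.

121.25

Paasche price index uses current-period quantities as weights.
ΣP(Year 1)·Q(Year 1) = 0.17×204 + 1.96×155 = 34.68 + 303.8 = 338.48
ΣP(Year 0)·Q(Year 1) = 0.13×204 + 1.63×155 = 26.52 + 252.65 = 279.17
Index = 338.48 / 279.17 × 100 = 121.2451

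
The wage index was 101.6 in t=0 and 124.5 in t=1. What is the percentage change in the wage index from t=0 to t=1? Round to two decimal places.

22.54%

Change = (124.5 − 101.6) / 101.6 × 100
       = 22.9 / 101.6 × 100 = 22.5394%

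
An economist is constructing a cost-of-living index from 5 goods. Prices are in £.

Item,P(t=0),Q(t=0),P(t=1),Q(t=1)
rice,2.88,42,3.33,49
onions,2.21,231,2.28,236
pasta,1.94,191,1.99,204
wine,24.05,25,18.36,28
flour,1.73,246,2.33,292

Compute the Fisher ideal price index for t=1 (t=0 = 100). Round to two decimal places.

Laspeyres component (base-period weights):
ΣP(t=1)Q(t=0) = 3.33×42 + 2.28×231 + 1.99×191 + 18.36×25 + 2.33×246 = 139.86 + 526.68 + 380.09 + 459 + 573.18 = 2078.81
ΣP(t=0)Q(t=0) = 2.88×42 + 2.21×231 + 1.94×191 + 24.05×25 + 1.73×246 = 120.96 + 510.51 + 370.54 + 601.25 + 425.58 = 2028.84
L = 2078.81 / 2028.84 × 100 = 102.4630
Paasche component (current-period weights):
ΣP(t=1)Q(t=1) = 3.33×49 + 2.28×236 + 1.99×204 + 18.36×28 + 2.33×292 = 163.17 + 538.08 + 405.96 + 514.08 + 680.36 = 2301.65
ΣP(t=0)Q(t=1) = 2.88×49 + 2.21×236 + 1.94×204 + 24.05×28 + 1.73×292 = 141.12 + 521.56 + 395.76 + 673.4 + 505.16 = 2237
P = 2301.65 / 2237 × 100 = 102.8900
Fisher = √(L × P) = √(102.4630 × 102.8900) = 102.6763

102.68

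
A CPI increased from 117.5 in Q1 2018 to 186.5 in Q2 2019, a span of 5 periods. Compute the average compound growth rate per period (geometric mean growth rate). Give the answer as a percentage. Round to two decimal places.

Growth factor = (186.5/117.5)^(1/5) = (1.587234)^(1/5) = 1.096802
Growth rate = 1.096802 − 1 = 0.096802 = 9.6802%

9.68%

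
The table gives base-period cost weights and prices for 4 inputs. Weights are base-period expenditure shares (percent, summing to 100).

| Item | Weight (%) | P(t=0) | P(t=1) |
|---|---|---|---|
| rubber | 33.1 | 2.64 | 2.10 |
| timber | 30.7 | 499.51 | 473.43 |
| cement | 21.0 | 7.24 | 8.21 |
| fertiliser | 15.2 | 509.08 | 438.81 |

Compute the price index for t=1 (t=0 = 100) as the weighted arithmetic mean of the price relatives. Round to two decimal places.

rubber: 33.1 × (2.10/2.64) = 33.1 × 0.795455 = 26.3295
timber: 30.7 × (473.43/499.51) = 30.7 × 0.947789 = 29.0971
cement: 21.0 × (8.21/7.24) = 21.0 × 1.133978 = 23.8135
fertiliser: 15.2 × (438.81/509.08) = 15.2 × 0.861967 = 13.1019
Index = Σ wᵢ·(p₁ᵢ/p₀ᵢ) = 26.3295 + 29.0971 + 23.8135 + 13.1019 = 92.3421

92.34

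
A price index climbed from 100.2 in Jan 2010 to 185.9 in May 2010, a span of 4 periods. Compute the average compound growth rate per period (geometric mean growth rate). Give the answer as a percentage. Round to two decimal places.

Growth factor = (185.9/100.2)^(1/4) = (1.855289)^(1/4) = 1.167086
Growth rate = 1.167086 − 1 = 0.167086 = 16.7086%

16.71%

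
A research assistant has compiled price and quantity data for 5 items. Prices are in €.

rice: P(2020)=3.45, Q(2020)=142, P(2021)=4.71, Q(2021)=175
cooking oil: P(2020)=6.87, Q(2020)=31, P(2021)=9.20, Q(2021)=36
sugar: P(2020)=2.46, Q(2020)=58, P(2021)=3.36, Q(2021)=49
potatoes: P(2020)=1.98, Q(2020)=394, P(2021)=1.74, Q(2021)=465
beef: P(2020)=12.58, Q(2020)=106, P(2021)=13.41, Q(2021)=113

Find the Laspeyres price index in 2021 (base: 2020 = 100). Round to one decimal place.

Laspeyres price index uses base-period quantities as weights.
ΣP(2021)·Q(2020) = 4.71×142 + 9.20×31 + 3.36×58 + 1.74×394 + 13.41×106 = 668.82 + 285.2 + 194.88 + 685.56 + 1421.46 = 3255.92
ΣP(2020)·Q(2020) = 3.45×142 + 6.87×31 + 2.46×58 + 1.98×394 + 12.58×106 = 489.9 + 212.97 + 142.68 + 780.12 + 1333.48 = 2959.15
Index = 3255.92 / 2959.15 × 100 = 110.0289

110.0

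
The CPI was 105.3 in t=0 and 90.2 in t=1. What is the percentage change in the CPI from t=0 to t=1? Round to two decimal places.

-14.34%

Change = (90.2 − 105.3) / 105.3 × 100
       = -15.1 / 105.3 × 100 = -14.3400%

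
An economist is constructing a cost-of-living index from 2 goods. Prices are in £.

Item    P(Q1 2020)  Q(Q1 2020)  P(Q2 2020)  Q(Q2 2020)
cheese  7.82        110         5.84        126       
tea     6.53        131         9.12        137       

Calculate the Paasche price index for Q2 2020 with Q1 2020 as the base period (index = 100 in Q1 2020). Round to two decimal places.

Paasche price index uses current-period quantities as weights.
ΣP(Q2 2020)·Q(Q2 2020) = 5.84×126 + 9.12×137 = 735.84 + 1249.44 = 1985.28
ΣP(Q1 2020)·Q(Q2 2020) = 7.82×126 + 6.53×137 = 985.32 + 894.61 = 1879.93
Index = 1985.28 / 1879.93 × 100 = 105.6039

105.60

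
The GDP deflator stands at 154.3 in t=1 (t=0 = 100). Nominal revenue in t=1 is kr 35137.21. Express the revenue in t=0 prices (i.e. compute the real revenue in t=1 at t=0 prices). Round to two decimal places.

Real = Nominal ÷ (Index/100) = 35137.21 ÷ (154.3/100)
     = 35137.21 ÷ 1.543 = 22772.0091

22772.01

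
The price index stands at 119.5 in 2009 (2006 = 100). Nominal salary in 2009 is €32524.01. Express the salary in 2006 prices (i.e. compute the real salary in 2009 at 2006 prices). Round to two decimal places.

Real = Nominal ÷ (Index/100) = 32524.01 ÷ (119.5/100)
     = 32524.01 ÷ 1.195 = 27216.7448

27216.74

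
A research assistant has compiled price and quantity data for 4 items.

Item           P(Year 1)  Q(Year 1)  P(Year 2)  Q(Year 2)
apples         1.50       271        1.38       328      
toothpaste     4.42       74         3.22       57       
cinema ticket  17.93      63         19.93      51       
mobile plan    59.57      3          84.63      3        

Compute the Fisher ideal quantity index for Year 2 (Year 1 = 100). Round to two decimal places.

89.91

Laspeyres component (base-period weights):
ΣP(Year 1)Q(Year 2) = 1.50×328 + 4.42×57 + 17.93×51 + 59.57×3 = 492 + 251.94 + 914.43 + 178.71 = 1837.08
ΣP(Year 1)Q(Year 1) = 1.50×271 + 4.42×74 + 17.93×63 + 59.57×3 = 406.5 + 327.08 + 1129.59 + 178.71 = 2041.88
L = 1837.08 / 2041.88 × 100 = 89.9700
Paasche component (current-period weights):
ΣP(Year 2)Q(Year 2) = 1.38×328 + 3.22×57 + 19.93×51 + 84.63×3 = 452.64 + 183.54 + 1016.43 + 253.89 = 1906.5
ΣP(Year 2)Q(Year 1) = 1.38×271 + 3.22×74 + 19.93×63 + 84.63×3 = 373.98 + 238.28 + 1255.59 + 253.89 = 2121.74
P = 1906.5 / 2121.74 × 100 = 89.8555
Fisher = √(L × P) = √(89.9700 × 89.8555) = 89.9127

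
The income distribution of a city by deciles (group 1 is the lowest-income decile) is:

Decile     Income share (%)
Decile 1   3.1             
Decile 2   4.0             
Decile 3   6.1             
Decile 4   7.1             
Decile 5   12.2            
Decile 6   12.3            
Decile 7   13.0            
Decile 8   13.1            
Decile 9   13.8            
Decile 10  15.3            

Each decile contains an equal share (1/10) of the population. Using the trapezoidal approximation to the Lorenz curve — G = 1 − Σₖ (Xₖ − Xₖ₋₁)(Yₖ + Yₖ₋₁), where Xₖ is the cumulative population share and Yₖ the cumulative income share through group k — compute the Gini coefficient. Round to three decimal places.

0.231

Cumulative income shares Yₖ: 0.0310, 0.0710, 0.1320, 0.2030, 0.3250, 0.4480, 0.5780, 0.7090, 0.8470, 1.0000
Σ (Xₖ−Xₖ₋₁)(Yₖ+Yₖ₋₁) = (1/10)(0.0310+0.0000) + (1/10)(0.0710+0.0310) + (1/10)(0.1320+0.0710) + (1/10)(0.2030+0.1320) + (1/10)(0.3250+0.2030) + (1/10)(0.4480+0.3250) + (1/10)(0.5780+0.4480) + (1/10)(0.7090+0.5780) + (1/10)(0.8470+0.7090) + (1/10)(1.0000+0.8470)
  = 0.0031 + 0.0102 + 0.0203 + 0.0335 + 0.0528 + 0.0773 + 0.1026 + 0.1287 + 0.1556 + 0.1847 = 0.7688
G = 1 − 0.7688 = 0.2312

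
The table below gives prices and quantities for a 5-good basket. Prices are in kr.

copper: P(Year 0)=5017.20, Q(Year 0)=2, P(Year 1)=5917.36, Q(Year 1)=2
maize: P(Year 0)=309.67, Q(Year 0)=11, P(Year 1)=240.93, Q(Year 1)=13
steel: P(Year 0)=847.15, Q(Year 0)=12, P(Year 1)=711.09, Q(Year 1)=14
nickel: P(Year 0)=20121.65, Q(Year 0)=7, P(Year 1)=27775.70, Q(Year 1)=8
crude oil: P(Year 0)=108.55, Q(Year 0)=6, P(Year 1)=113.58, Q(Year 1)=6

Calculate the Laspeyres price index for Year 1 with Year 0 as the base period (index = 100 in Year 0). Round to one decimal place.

132.1

Laspeyres price index uses base-period quantities as weights.
ΣP(Year 1)·Q(Year 0) = 5917.36×2 + 240.93×11 + 711.09×12 + 27775.70×7 + 113.58×6 = 11834.72 + 2650.23 + 8533.08 + 194429.9 + 681.48 = 218129.41
ΣP(Year 0)·Q(Year 0) = 5017.20×2 + 309.67×11 + 847.15×12 + 20121.65×7 + 108.55×6 = 10034.4 + 3406.37 + 10165.8 + 140851.55 + 651.3 = 165109.42
Index = 218129.41 / 165109.42 × 100 = 132.1120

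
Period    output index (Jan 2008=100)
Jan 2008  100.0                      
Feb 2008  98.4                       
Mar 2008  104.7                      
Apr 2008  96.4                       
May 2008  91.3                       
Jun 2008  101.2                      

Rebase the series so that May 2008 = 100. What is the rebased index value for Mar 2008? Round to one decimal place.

114.7

Rebased(Mar 2008) = 104.7 / 91.3 × 100 = 114.6769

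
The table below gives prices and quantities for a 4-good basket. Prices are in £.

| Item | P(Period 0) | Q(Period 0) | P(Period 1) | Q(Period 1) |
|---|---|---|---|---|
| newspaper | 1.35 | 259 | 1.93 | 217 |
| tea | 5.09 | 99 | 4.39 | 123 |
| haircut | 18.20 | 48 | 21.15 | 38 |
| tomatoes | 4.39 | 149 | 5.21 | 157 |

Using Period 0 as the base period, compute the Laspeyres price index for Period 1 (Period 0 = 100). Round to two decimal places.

Laspeyres price index uses base-period quantities as weights.
ΣP(Period 1)·Q(Period 0) = 1.93×259 + 4.39×99 + 21.15×48 + 5.21×149 = 499.87 + 434.61 + 1015.2 + 776.29 = 2725.97
ΣP(Period 0)·Q(Period 0) = 1.35×259 + 5.09×99 + 18.20×48 + 4.39×149 = 349.65 + 503.91 + 873.6 + 654.11 = 2381.27
Index = 2725.97 / 2381.27 × 100 = 114.4755

114.48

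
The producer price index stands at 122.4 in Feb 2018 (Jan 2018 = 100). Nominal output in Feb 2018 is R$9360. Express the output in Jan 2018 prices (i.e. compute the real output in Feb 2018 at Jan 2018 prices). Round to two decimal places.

7647.06

Real = Nominal ÷ (Index/100) = 9360 ÷ (122.4/100)
     = 9360 ÷ 1.224 = 7647.0588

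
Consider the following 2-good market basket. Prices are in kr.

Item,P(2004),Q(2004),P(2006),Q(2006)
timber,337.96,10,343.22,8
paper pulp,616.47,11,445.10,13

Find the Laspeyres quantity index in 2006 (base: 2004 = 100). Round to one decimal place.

105.5

Laspeyres quantity index uses base-period prices as weights.
ΣP(2004)·Q(2006) = 337.96×8 + 616.47×13 = 2703.68 + 8014.11 = 10717.79
ΣP(2004)·Q(2004) = 337.96×10 + 616.47×11 = 3379.6 + 6781.17 = 10160.77
Index = 10717.79 / 10160.77 × 100 = 105.4821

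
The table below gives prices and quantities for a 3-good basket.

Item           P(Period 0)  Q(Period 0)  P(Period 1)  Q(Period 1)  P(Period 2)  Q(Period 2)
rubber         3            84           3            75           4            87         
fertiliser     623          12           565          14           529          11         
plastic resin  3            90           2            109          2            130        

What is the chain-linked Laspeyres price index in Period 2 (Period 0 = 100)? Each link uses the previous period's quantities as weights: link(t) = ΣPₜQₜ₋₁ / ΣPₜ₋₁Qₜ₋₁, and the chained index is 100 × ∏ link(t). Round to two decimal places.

Link Period 0→Period 1:
ΣP(Period 1)Q(Period 0) = 3×84 + 565×12 + 2×90 = 252 + 6780 + 180 = 7212
ΣP(Period 0)Q(Period 0) = 3×84 + 623×12 + 3×90 = 252 + 7476 + 270 = 7998
link = 7212/7998 = 0.901725
Link Period 1→Period 2:
ΣP(Period 2)Q(Period 1) = 4×75 + 529×14 + 2×109 = 300 + 7406 + 218 = 7924
ΣP(Period 1)Q(Period 1) = 3×75 + 565×14 + 2×109 = 225 + 7910 + 218 = 8353
link = 7924/8353 = 0.948641
Chained index = 100 × 0.901725 × 0.948641 = 85.5414

85.54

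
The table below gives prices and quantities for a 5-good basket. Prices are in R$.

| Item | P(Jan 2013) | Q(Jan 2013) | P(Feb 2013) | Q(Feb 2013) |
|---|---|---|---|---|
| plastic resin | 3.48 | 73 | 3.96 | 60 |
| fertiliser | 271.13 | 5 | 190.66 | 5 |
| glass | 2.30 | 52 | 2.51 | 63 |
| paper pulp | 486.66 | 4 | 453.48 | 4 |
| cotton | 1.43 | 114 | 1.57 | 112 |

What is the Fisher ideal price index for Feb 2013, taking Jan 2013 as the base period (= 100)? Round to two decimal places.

87.58

Laspeyres component (base-period weights):
ΣP(Feb 2013)Q(Jan 2013) = 3.96×73 + 190.66×5 + 2.51×52 + 453.48×4 + 1.57×114 = 289.08 + 953.3 + 130.52 + 1813.92 + 178.98 = 3365.8
ΣP(Jan 2013)Q(Jan 2013) = 3.48×73 + 271.13×5 + 2.30×52 + 486.66×4 + 1.43×114 = 254.04 + 1355.65 + 119.6 + 1946.64 + 163.02 = 3838.95
L = 3365.8 / 3838.95 × 100 = 87.6750
Paasche component (current-period weights):
ΣP(Feb 2013)Q(Feb 2013) = 3.96×60 + 190.66×5 + 2.51×63 + 453.48×4 + 1.57×112 = 237.6 + 953.3 + 158.13 + 1813.92 + 175.84 = 3338.79
ΣP(Jan 2013)Q(Feb 2013) = 3.48×60 + 271.13×5 + 2.30×63 + 486.66×4 + 1.43×112 = 208.8 + 1355.65 + 144.9 + 1946.64 + 160.16 = 3816.15
P = 3338.79 / 3816.15 × 100 = 87.4911
Fisher = √(L × P) = √(87.6750 × 87.4911) = 87.5830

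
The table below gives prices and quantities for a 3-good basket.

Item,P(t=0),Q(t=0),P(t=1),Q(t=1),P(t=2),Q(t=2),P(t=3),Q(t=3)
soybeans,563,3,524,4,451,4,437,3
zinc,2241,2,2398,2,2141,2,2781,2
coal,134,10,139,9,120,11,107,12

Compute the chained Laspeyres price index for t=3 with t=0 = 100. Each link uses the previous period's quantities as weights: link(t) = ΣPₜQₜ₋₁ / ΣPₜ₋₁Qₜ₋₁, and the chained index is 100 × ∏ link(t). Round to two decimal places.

Link t=0→t=1:
ΣP(t=1)Q(t=0) = 524×3 + 2398×2 + 139×10 = 1572 + 4796 + 1390 = 7758
ΣP(t=0)Q(t=0) = 563×3 + 2241×2 + 134×10 = 1689 + 4482 + 1340 = 7511
link = 7758/7511 = 1.032885
Link t=1→t=2:
ΣP(t=2)Q(t=1) = 451×4 + 2141×2 + 120×9 = 1804 + 4282 + 1080 = 7166
ΣP(t=1)Q(t=1) = 524×4 + 2398×2 + 139×9 = 2096 + 4796 + 1251 = 8143
link = 7166/8143 = 0.880020
Link t=2→t=3:
ΣP(t=3)Q(t=2) = 437×4 + 2781×2 + 107×11 = 1748 + 5562 + 1177 = 8487
ΣP(t=2)Q(t=2) = 451×4 + 2141×2 + 120×11 = 1804 + 4282 + 1320 = 7406
link = 8487/7406 = 1.145963
Chained index = 100 × 1.032885 × 0.880020 × 1.145963 = 104.1633

104.16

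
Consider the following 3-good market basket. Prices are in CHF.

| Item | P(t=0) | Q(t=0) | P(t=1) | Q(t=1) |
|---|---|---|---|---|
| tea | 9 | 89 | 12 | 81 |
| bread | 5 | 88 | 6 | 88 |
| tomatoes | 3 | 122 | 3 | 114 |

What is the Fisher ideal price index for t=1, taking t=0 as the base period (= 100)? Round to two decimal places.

122.00

Laspeyres component (base-period weights):
ΣP(t=1)Q(t=0) = 12×89 + 6×88 + 3×122 = 1068 + 528 + 366 = 1962
ΣP(t=0)Q(t=0) = 9×89 + 5×88 + 3×122 = 801 + 440 + 366 = 1607
L = 1962 / 1607 × 100 = 122.0909
Paasche component (current-period weights):
ΣP(t=1)Q(t=1) = 12×81 + 6×88 + 3×114 = 972 + 528 + 342 = 1842
ΣP(t=0)Q(t=1) = 9×81 + 5×88 + 3×114 = 729 + 440 + 342 = 1511
P = 1842 / 1511 × 100 = 121.9060
Fisher = √(L × P) = √(122.0909 × 121.9060) = 121.9984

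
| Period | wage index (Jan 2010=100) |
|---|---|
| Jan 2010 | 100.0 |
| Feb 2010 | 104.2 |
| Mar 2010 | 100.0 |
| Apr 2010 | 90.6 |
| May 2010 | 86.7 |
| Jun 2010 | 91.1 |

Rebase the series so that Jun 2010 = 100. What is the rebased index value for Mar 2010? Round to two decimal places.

Rebased(Mar 2010) = 100.0 / 91.1 × 100 = 109.7695

109.77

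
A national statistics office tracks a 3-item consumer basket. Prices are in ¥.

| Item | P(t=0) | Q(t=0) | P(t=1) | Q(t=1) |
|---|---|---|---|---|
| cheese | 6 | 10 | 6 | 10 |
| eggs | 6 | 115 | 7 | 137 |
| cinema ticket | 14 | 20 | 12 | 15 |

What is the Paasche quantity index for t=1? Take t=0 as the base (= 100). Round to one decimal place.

Paasche quantity index uses current-period prices as weights.
ΣP(t=1)·Q(t=1) = 6×10 + 7×137 + 12×15 = 60 + 959 + 180 = 1199
ΣP(t=1)·Q(t=0) = 6×10 + 7×115 + 12×20 = 60 + 805 + 240 = 1105
Index = 1199 / 1105 × 100 = 108.5068

108.5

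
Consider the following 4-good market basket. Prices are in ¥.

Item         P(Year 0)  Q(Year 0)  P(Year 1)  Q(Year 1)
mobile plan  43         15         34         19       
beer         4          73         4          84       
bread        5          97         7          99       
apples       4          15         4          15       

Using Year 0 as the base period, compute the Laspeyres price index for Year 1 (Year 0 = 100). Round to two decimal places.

Laspeyres price index uses base-period quantities as weights.
ΣP(Year 1)·Q(Year 0) = 34×15 + 4×73 + 7×97 + 4×15 = 510 + 292 + 679 + 60 = 1541
ΣP(Year 0)·Q(Year 0) = 43×15 + 4×73 + 5×97 + 4×15 = 645 + 292 + 485 + 60 = 1482
Index = 1541 / 1482 × 100 = 103.9811

103.98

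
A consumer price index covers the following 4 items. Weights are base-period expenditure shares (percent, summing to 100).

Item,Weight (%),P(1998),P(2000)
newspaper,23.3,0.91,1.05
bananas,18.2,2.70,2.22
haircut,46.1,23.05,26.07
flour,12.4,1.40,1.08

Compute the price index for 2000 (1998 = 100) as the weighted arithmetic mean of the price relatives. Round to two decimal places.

103.55

newspaper: 23.3 × (1.05/0.91) = 23.3 × 1.153846 = 26.8846
bananas: 18.2 × (2.22/2.70) = 18.2 × 0.822222 = 14.9644
haircut: 46.1 × (26.07/23.05) = 46.1 × 1.131020 = 52.1400
flour: 12.4 × (1.08/1.40) = 12.4 × 0.771429 = 9.5657
Index = Σ wᵢ·(p₁ᵢ/p₀ᵢ) = 26.8846 + 14.9644 + 52.1400 + 9.5657 = 103.5548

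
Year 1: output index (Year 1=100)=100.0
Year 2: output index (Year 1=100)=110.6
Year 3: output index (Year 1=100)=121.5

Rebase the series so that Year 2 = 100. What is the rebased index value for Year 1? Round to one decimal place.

Rebased(Year 1) = 100.0 / 110.6 × 100 = 90.4159

90.4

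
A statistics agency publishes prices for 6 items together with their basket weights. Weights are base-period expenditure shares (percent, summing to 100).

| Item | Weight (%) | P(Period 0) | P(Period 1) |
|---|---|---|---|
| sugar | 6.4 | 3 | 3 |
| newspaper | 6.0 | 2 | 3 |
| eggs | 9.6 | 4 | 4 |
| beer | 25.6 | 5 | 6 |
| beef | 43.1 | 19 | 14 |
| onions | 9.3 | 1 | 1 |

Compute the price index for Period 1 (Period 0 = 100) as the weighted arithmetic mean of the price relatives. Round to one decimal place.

sugar: 6.4 × (3/3) = 6.4 × 1.000000 = 6.4000
newspaper: 6.0 × (3/2) = 6.0 × 1.500000 = 9.0000
eggs: 9.6 × (4/4) = 9.6 × 1.000000 = 9.6000
beer: 25.6 × (6/5) = 25.6 × 1.200000 = 30.7200
beef: 43.1 × (14/19) = 43.1 × 0.736842 = 31.7579
onions: 9.3 × (1/1) = 9.3 × 1.000000 = 9.3000
Index = Σ wᵢ·(p₁ᵢ/p₀ᵢ) = 6.4000 + 9.0000 + 9.6000 + 30.7200 + 31.7579 + 9.3000 = 96.7779

96.8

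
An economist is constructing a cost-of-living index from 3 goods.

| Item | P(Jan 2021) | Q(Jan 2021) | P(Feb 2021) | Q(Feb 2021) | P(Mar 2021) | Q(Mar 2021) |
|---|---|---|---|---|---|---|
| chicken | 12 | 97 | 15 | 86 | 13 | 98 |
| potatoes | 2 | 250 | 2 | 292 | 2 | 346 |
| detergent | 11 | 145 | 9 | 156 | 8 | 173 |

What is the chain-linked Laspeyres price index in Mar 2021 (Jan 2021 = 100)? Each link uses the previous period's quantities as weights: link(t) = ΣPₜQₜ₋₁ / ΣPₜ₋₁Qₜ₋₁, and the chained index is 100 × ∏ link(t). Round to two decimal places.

90.02

Link Jan 2021→Feb 2021:
ΣP(Feb 2021)Q(Jan 2021) = 15×97 + 2×250 + 9×145 = 1455 + 500 + 1305 = 3260
ΣP(Jan 2021)Q(Jan 2021) = 12×97 + 2×250 + 11×145 = 1164 + 500 + 1595 = 3259
link = 3260/3259 = 1.000307
Link Feb 2021→Mar 2021:
ΣP(Mar 2021)Q(Feb 2021) = 13×86 + 2×292 + 8×156 = 1118 + 584 + 1248 = 2950
ΣP(Feb 2021)Q(Feb 2021) = 15×86 + 2×292 + 9×156 = 1290 + 584 + 1404 = 3278
link = 2950/3278 = 0.899939
Chained index = 100 × 1.000307 × 0.899939 = 90.0215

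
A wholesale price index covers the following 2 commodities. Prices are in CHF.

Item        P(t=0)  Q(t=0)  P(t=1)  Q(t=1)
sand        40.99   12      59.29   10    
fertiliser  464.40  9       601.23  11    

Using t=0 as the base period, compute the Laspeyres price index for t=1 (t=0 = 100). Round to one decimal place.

Laspeyres price index uses base-period quantities as weights.
ΣP(t=1)·Q(t=0) = 59.29×12 + 601.23×9 = 711.48 + 5411.07 = 6122.55
ΣP(t=0)·Q(t=0) = 40.99×12 + 464.40×9 = 491.88 + 4179.6 = 4671.48
Index = 6122.55 / 4671.48 × 100 = 131.0623

131.1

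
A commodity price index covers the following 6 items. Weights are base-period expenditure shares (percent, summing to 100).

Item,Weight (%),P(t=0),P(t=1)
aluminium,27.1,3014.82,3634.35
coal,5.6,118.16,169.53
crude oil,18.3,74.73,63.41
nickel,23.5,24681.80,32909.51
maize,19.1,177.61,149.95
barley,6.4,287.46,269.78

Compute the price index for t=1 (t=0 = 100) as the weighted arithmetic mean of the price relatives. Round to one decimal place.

aluminium: 27.1 × (3634.35/3014.82) = 27.1 × 1.205495 = 32.6689
coal: 5.6 × (169.53/118.16) = 5.6 × 1.434749 = 8.0346
crude oil: 18.3 × (63.41/74.73) = 18.3 × 0.848521 = 15.5279
nickel: 23.5 × (32909.51/24681.80) = 23.5 × 1.333351 = 31.3338
maize: 19.1 × (149.95/177.61) = 19.1 × 0.844266 = 16.1255
barley: 6.4 × (269.78/287.46) = 6.4 × 0.938496 = 6.0064
Index = Σ wᵢ·(p₁ᵢ/p₀ᵢ) = 32.6689 + 8.0346 + 15.5279 + 31.3338 + 16.1255 + 6.0064 = 109.6970

109.7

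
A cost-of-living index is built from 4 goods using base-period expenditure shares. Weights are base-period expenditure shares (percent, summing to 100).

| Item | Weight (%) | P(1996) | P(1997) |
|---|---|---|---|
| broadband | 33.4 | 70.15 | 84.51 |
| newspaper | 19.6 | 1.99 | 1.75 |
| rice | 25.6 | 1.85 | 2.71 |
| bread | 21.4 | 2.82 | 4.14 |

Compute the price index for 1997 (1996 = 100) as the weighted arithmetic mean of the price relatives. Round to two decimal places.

broadband: 33.4 × (84.51/70.15) = 33.4 × 1.204704 = 40.2371
newspaper: 19.6 × (1.75/1.99) = 19.6 × 0.879397 = 17.2362
rice: 25.6 × (2.71/1.85) = 25.6 × 1.464865 = 37.5005
bread: 21.4 × (4.14/2.82) = 21.4 × 1.468085 = 31.4170
Index = Σ wᵢ·(p₁ᵢ/p₀ᵢ) = 40.2371 + 17.2362 + 37.5005 + 31.4170 = 126.3909

126.39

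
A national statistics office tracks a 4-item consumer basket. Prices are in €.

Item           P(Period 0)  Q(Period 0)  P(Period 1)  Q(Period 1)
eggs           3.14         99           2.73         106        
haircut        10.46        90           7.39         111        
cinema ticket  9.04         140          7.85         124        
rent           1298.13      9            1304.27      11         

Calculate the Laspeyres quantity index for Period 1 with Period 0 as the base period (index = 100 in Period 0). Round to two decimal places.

118.97

Laspeyres quantity index uses base-period prices as weights.
ΣP(Period 0)·Q(Period 1) = 3.14×106 + 10.46×111 + 9.04×124 + 1298.13×11 = 332.84 + 1161.06 + 1120.96 + 14279.43 = 16894.29
ΣP(Period 0)·Q(Period 0) = 3.14×99 + 10.46×90 + 9.04×140 + 1298.13×9 = 310.86 + 941.4 + 1265.6 + 11683.17 = 14201.03
Index = 16894.29 / 14201.03 × 100 = 118.9652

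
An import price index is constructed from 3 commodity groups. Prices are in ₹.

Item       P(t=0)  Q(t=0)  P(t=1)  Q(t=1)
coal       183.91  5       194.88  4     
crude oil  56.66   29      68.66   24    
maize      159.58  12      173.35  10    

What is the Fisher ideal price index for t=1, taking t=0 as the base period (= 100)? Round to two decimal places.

Laspeyres component (base-period weights):
ΣP(t=1)Q(t=0) = 194.88×5 + 68.66×29 + 173.35×12 = 974.4 + 1991.14 + 2080.2 = 5045.74
ΣP(t=0)Q(t=0) = 183.91×5 + 56.66×29 + 159.58×12 = 919.55 + 1643.14 + 1914.96 = 4477.65
L = 5045.74 / 4477.65 × 100 = 112.6872
Paasche component (current-period weights):
ΣP(t=1)Q(t=1) = 194.88×4 + 68.66×24 + 173.35×10 = 779.52 + 1647.84 + 1733.5 = 4160.86
ΣP(t=0)Q(t=1) = 183.91×4 + 56.66×24 + 159.58×10 = 735.64 + 1359.84 + 1595.8 = 3691.28
P = 4160.86 / 3691.28 × 100 = 112.7213
Fisher = √(L × P) = √(112.6872 × 112.7213) = 112.7043

112.70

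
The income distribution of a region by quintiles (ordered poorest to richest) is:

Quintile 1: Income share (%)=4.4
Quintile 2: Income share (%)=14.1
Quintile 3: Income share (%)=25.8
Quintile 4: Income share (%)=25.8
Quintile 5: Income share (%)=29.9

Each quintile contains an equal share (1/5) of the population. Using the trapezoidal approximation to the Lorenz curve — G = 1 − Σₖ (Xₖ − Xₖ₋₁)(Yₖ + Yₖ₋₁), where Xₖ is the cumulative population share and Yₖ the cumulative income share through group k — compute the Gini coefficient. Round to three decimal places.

Cumulative income shares Yₖ: 0.0440, 0.1850, 0.4430, 0.7010, 1.0000
Σ (Xₖ−Xₖ₋₁)(Yₖ+Yₖ₋₁) = (1/5)(0.0440+0.0000) + (1/5)(0.1850+0.0440) + (1/5)(0.4430+0.1850) + (1/5)(0.7010+0.4430) + (1/5)(1.0000+0.7010)
  = 0.0088 + 0.0458 + 0.1256 + 0.2288 + 0.3402 = 0.7492
G = 1 − 0.7492 = 0.2508

0.251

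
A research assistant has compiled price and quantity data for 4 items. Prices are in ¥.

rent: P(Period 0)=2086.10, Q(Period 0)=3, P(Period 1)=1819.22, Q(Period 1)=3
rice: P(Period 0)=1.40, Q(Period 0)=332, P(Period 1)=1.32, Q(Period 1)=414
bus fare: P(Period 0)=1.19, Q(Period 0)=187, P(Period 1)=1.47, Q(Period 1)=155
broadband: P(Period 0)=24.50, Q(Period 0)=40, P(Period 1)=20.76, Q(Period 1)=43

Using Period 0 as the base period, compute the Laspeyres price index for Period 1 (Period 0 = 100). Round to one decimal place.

88.3

Laspeyres price index uses base-period quantities as weights.
ΣP(Period 1)·Q(Period 0) = 1819.22×3 + 1.32×332 + 1.47×187 + 20.76×40 = 5457.66 + 438.24 + 274.89 + 830.4 = 7001.19
ΣP(Period 0)·Q(Period 0) = 2086.10×3 + 1.40×332 + 1.19×187 + 24.50×40 = 6258.3 + 464.8 + 222.53 + 980 = 7925.63
Index = 7001.19 / 7925.63 × 100 = 88.3361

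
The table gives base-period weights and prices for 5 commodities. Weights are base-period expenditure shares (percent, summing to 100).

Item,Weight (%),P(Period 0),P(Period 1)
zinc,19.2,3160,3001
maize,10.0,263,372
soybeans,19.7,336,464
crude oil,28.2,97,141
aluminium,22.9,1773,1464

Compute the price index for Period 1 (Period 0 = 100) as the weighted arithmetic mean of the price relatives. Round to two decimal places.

119.48

zinc: 19.2 × (3001/3160) = 19.2 × 0.949684 = 18.2339
maize: 10.0 × (372/263) = 10.0 × 1.414449 = 14.1445
soybeans: 19.7 × (464/336) = 19.7 × 1.380952 = 27.2048
crude oil: 28.2 × (141/97) = 28.2 × 1.453608 = 40.9918
aluminium: 22.9 × (1464/1773) = 22.9 × 0.825719 = 18.9090
Index = Σ wᵢ·(p₁ᵢ/p₀ᵢ) = 18.2339 + 14.1445 + 27.2048 + 40.9918 + 18.9090 = 119.4839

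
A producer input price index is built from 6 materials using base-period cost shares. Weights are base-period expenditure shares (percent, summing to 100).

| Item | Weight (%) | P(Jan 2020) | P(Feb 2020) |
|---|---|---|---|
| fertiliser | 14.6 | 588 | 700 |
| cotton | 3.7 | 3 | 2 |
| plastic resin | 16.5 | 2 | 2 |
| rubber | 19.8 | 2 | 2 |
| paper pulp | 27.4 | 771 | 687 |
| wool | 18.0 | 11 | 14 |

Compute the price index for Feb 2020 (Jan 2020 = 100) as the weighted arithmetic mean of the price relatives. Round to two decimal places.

fertiliser: 14.6 × (700/588) = 14.6 × 1.190476 = 17.3810
cotton: 3.7 × (2/3) = 3.7 × 0.666667 = 2.4667
plastic resin: 16.5 × (2/2) = 16.5 × 1.000000 = 16.5000
rubber: 19.8 × (2/2) = 19.8 × 1.000000 = 19.8000
paper pulp: 27.4 × (687/771) = 27.4 × 0.891051 = 24.4148
wool: 18.0 × (14/11) = 18.0 × 1.272727 = 22.9091
Index = Σ wᵢ·(p₁ᵢ/p₀ᵢ) = 17.3810 + 2.4667 + 16.5000 + 19.8000 + 24.4148 + 22.9091 = 103.4715

103.47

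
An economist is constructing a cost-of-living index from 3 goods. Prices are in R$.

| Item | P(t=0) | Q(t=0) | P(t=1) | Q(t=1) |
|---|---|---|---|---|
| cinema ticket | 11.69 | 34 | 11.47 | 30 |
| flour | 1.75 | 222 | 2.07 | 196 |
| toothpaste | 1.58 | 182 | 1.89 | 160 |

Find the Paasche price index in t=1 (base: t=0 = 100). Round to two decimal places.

Paasche price index uses current-period quantities as weights.
ΣP(t=1)·Q(t=1) = 11.47×30 + 2.07×196 + 1.89×160 = 344.1 + 405.72 + 302.4 = 1052.22
ΣP(t=0)·Q(t=1) = 11.69×30 + 1.75×196 + 1.58×160 = 350.7 + 343 + 252.8 = 946.5
Index = 1052.22 / 946.5 × 100 = 111.1696

111.17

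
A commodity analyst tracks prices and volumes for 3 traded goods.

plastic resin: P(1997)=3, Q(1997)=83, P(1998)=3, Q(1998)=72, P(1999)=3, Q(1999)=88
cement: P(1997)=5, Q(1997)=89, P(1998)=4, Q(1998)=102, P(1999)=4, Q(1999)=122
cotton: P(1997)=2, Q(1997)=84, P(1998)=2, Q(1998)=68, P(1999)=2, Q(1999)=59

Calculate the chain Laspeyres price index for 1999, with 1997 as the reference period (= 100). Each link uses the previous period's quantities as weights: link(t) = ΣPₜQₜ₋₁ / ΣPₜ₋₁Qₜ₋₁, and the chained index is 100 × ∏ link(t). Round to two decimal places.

Link 1997→1998:
ΣP(1998)Q(1997) = 3×83 + 4×89 + 2×84 = 249 + 356 + 168 = 773
ΣP(1997)Q(1997) = 3×83 + 5×89 + 2×84 = 249 + 445 + 168 = 862
link = 773/862 = 0.896752
Link 1998→1999:
ΣP(1999)Q(1998) = 3×72 + 4×102 + 2×68 = 216 + 408 + 136 = 760
ΣP(1998)Q(1998) = 3×72 + 4×102 + 2×68 = 216 + 408 + 136 = 760
link = 760/760 = 1.000000
Chained index = 100 × 0.896752 × 1.000000 = 89.6752

89.68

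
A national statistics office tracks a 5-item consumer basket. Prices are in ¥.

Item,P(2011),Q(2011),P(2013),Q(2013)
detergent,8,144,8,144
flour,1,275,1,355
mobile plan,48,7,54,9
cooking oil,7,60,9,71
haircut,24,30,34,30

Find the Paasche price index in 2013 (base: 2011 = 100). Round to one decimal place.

115.7

Paasche price index uses current-period quantities as weights.
ΣP(2013)·Q(2013) = 8×144 + 1×355 + 54×9 + 9×71 + 34×30 = 1152 + 355 + 486 + 639 + 1020 = 3652
ΣP(2011)·Q(2013) = 8×144 + 1×355 + 48×9 + 7×71 + 24×30 = 1152 + 355 + 432 + 497 + 720 = 3156
Index = 3652 / 3156 × 100 = 115.7161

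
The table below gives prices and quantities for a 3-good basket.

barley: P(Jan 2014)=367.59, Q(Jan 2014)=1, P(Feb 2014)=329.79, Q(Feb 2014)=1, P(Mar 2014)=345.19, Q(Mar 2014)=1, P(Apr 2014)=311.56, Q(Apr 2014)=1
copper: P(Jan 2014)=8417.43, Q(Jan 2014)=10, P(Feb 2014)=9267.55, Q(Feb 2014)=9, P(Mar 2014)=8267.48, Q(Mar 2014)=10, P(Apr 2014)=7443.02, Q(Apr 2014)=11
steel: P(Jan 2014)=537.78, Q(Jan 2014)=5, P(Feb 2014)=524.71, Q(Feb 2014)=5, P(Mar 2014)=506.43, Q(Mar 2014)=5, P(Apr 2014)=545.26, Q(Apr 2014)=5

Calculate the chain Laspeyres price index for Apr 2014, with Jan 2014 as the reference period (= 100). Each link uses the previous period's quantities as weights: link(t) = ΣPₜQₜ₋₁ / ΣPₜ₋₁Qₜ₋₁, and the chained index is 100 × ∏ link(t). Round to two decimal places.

88.84

Link Jan 2014→Feb 2014:
ΣP(Feb 2014)Q(Jan 2014) = 329.79×1 + 9267.55×10 + 524.71×5 = 329.79 + 92675.5 + 2623.55 = 95628.84
ΣP(Jan 2014)Q(Jan 2014) = 367.59×1 + 8417.43×10 + 537.78×5 = 367.59 + 84174.3 + 2688.9 = 87230.79
link = 95628.84/87230.79 = 1.096274
Link Feb 2014→Mar 2014:
ΣP(Mar 2014)Q(Feb 2014) = 345.19×1 + 8267.48×9 + 506.43×5 = 345.19 + 74407.32 + 2532.15 = 77284.66
ΣP(Feb 2014)Q(Feb 2014) = 329.79×1 + 9267.55×9 + 524.71×5 = 329.79 + 83407.95 + 2623.55 = 86361.29
link = 77284.66/86361.29 = 0.894899
Link Mar 2014→Apr 2014:
ΣP(Apr 2014)Q(Mar 2014) = 311.56×1 + 7443.02×10 + 545.26×5 = 311.56 + 74430.2 + 2726.3 = 77468.06
ΣP(Mar 2014)Q(Mar 2014) = 345.19×1 + 8267.48×10 + 506.43×5 = 345.19 + 82674.8 + 2532.15 = 85552.14
link = 77468.06/85552.14 = 0.905507
Chained index = 100 × 1.096274 × 0.894899 × 0.905507 = 88.8352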